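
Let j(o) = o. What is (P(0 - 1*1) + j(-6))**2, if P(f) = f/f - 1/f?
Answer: 16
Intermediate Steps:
P(f) = 1 - 1/f
(P(0 - 1*1) + j(-6))**2 = ((-1 + (0 - 1*1))/(0 - 1*1) - 6)**2 = ((-1 + (0 - 1))/(0 - 1) - 6)**2 = ((-1 - 1)/(-1) - 6)**2 = (-1*(-2) - 6)**2 = (2 - 6)**2 = (-4)**2 = 16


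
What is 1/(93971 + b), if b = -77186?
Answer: 1/16785 ≈ 5.9577e-5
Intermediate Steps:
1/(93971 + b) = 1/(93971 - 77186) = 1/16785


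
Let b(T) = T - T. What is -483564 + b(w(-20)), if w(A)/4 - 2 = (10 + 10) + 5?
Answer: -483564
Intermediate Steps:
w(A) = 108 (w(A) = 8 + 4*((10 + 10) + 5) = 8 + 4*(20 + 5) = 8 + 4*25 = 8 + 100 = 108)
b(T) = 0
-483564 + b(w(-20)) = -483564 + 0 = -483564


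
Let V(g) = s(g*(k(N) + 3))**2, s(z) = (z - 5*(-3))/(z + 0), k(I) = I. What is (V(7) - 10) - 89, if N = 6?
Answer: -42983/441 ≈ -97.467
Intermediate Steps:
s(z) = (15 + z)/z (s(z) = (z + 15)/z = (15 + z)/z)
V(g) = (15 + 9*g)**2/(81*g**2) (V(g) = ((15 + g*(6 + 3))/((g*(6 + 3))))**2 = ((15 + g*9)/((g*9)))**2 = ((15 + 9*g)/((9*g)))**2 = ((1/(9*g))*(15 + 9*g))**2 = ((15 + 9*g)/(9*g))**2 = (15 + 9*g)**2/(81*g**2))
(V(7) - 10) - 89 = ((1/9)*(5 + 3*7)**2/7**2 - 10) - 89 = ((1/9)*(1/49)*(5 + 21)**2 - 10) - 89 = ((1/9)*(1/49)*26**2 - 10) - 89 = ((1/9)*(1/49)*676 - 10) - 89 = (676/441 - 10) - 89 = -3734/441 - 89 = -42983/441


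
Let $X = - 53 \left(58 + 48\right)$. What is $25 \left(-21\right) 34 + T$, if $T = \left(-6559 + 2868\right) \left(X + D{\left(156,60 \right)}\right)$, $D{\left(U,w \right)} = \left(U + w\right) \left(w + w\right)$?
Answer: $-74952532$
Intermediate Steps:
$D{\left(U,w \right)} = 2 w \left(U + w\right)$ ($D{\left(U,w \right)} = \left(U + w\right) 2 w = 2 w \left(U + w\right)$)
$X = -5618$ ($X = \left(-53\right) 106 = -5618$)
$T = -74934682$ ($T = \left(-6559 + 2868\right) \left(-5618 + 2 \cdot 60 \left(156 + 60\right)\right) = - 3691 \left(-5618 + 2 \cdot 60 \cdot 216\right) = - 3691 \left(-5618 + 25920\right) = \left(-3691\right) 20302 = -74934682$)
$25 \left(-21\right) 34 + T = 25 \left(-21\right) 34 - 74934682 = \left(-525\right) 34 - 74934682 = -17850 - 74934682 = -74952532$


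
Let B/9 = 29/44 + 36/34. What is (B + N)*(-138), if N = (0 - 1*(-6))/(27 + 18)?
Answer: -4024333/1870 ≈ -2152.1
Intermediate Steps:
N = 2/15 (N = (0 + 6)/45 = 6*(1/45) = 2/15 ≈ 0.13333)
B = 11565/748 (B = 9*(29/44 + 36/34) = 9*(29*(1/44) + 36*(1/34)) = 9*(29/44 + 18/17) = 9*(1285/748) = 11565/748 ≈ 15.461)
(B + N)*(-138) = (11565/748 + 2/15)*(-138) = (174971/11220)*(-138) = -4024333/1870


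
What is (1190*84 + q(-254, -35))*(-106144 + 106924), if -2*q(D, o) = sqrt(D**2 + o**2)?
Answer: 77968800 - 5070*sqrt(389) ≈ 7.7869e+7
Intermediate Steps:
q(D, o) = -sqrt(D**2 + o**2)/2
(1190*84 + q(-254, -35))*(-106144 + 106924) = (1190*84 - sqrt((-254)**2 + (-35)**2)/2)*(-106144 + 106924) = (99960 - sqrt(64516 + 1225)/2)*780 = (99960 - 13*sqrt(389)/2)*780 = 77968800 - 5070*sqrt(389)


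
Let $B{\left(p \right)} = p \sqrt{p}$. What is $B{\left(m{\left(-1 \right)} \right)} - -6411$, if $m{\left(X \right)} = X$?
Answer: $6411 - i \approx 6411.0 - 1.0 i$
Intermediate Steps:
$B{\left(p \right)} = p^{\frac{3}{2}}$
$B{\left(m{\left(-1 \right)} \right)} - -6411 = \left(-1\right)^{\frac{3}{2}} - -6411 = - i + 6411 = 6411 - i$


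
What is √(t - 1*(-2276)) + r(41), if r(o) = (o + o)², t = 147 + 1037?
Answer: 6724 + 2*√865 ≈ 6782.8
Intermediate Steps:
t = 1184
r(o) = 4*o² (r(o) = (2*o)² = 4*o²)
√(t - 1*(-2276)) + r(41) = √(1184 - 1*(-2276)) + 4*41² = √(1184 + 2276) + 4*1681 = √3460 + 6724 = 2*√865 + 6724 = 6724 + 2*√865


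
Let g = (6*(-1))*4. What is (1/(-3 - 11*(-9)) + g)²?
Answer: 5303809/9216 ≈ 575.50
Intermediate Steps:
g = -24 (g = -6*4 = -24)
(1/(-3 - 11*(-9)) + g)² = (1/(-3 - 11*(-9)) - 24)² = (1/(-3 + 99) - 24)² = (1/96 - 24)² = (-2303/96)² = 5303809/9216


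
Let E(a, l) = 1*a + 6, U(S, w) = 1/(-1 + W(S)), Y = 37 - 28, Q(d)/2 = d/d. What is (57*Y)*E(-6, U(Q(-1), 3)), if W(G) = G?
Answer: 0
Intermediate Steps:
Q(d) = 2 (Q(d) = 2*(d/d) = 2*1 = 2)
Y = 9
U(S, w) = 1/(-1 + S)
E(a, l) = 6 + a (E(a, l) = a + 6 = 6 + a)
(57*Y)*E(-6, U(Q(-1), 3)) = (57*9)*(6 - 6) = 513*0 = 0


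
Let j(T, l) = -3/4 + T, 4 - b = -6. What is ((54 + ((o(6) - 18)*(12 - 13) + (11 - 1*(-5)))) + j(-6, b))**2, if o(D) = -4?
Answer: 116281/16 ≈ 7267.6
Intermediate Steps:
b = 10 (b = 4 - 1*(-6) = 4 + 6 = 10)
j(T, l) = -3/4 + T (j(T, l) = -3*1/4 + T = -3/4 + T)
((54 + ((o(6) - 18)*(12 - 13) + (11 - 1*(-5)))) + j(-6, b))**2 = ((54 + ((-4 - 18)*(12 - 13) + (11 - 1*(-5)))) + (-3/4 - 6))**2 = ((54 + (-22*(-1) + (11 + 5))) - 27/4)**2 = ((54 + (22 + 16)) - 27/4)**2 = ((54 + 38) - 27/4)**2 = (92 - 27/4)**2 = (341/4)**2 = 116281/16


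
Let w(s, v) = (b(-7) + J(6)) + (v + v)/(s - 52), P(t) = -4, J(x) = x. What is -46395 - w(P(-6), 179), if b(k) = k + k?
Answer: -1298657/28 ≈ -46381.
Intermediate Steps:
b(k) = 2*k
w(s, v) = -8 + 2*v/(-52 + s) (w(s, v) = (2*(-7) + 6) + (v + v)/(s - 52) = (-14 + 6) + (2*v)/(-52 + s) = -8 + 2*v/(-52 + s))
-46395 - w(P(-6), 179) = -46395 - 2*(208 + 179 - 4*(-4))/(-52 - 4) = -46395 - 2*(208 + 179 + 16)/(-56) = -46395 - 2*(-1)*403/56 = -46395 - 1*(-403/28) = -46395 + 403/28 = -1298657/28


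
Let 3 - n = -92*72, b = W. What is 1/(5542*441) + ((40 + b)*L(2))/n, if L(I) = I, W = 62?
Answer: 166195705/5398844598 ≈ 0.030784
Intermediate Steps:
b = 62
n = 6627 (n = 3 - (-92)*72 = 3 - 1*(-6624) = 3 + 6624 = 6627)
1/(5542*441) + ((40 + b)*L(2))/n = 1/(5542*441) + ((40 + 62)*2)/6627 = (1/5542)*(1/441) + (102*2)*(1/6627) = 1/2444022 + 204*(1/6627) = 1/2444022 + 68/2209 = 166195705/5398844598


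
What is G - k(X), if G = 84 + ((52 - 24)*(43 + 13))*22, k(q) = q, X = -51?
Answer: 34631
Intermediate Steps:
G = 34580 (G = 84 + (28*56)*22 = 84 + 1568*22 = 84 + 34496 = 34580)
G - k(X) = 34580 - 1*(-51) = 34580 + 51 = 34631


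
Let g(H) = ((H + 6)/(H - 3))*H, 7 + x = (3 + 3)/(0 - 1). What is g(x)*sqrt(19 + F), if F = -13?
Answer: -91*sqrt(6)/16 ≈ -13.931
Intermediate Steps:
x = -13 (x = -7 + (3 + 3)/(0 - 1) = -7 + 6/(-1) = -7 + 6*(-1) = -7 - 6 = -13)
g(H) = H*(6 + H)/(-3 + H) (g(H) = ((6 + H)/(-3 + H))*H = H*(6 + H)/(-3 + H))
g(x)*sqrt(19 + F) = (-13*(6 - 13)/(-3 - 13))*sqrt(19 - 13) = (-13*(-7)/(-16))*sqrt(6) = (-13*(-1/16)*(-7))*sqrt(6) = -91*sqrt(6)/16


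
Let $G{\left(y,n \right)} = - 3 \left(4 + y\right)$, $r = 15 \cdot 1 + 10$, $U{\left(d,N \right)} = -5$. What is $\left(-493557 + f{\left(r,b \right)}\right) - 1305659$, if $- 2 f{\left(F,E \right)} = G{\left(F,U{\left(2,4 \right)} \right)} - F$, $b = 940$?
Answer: $-1799160$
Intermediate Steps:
$r = 25$ ($r = 15 + 10 = 25$)
$G{\left(y,n \right)} = -12 - 3 y$
$f{\left(F,E \right)} = 6 + 2 F$ ($f{\left(F,E \right)} = - \frac{\left(-12 - 3 F\right) - F}{2} = - \frac{-12 - 4 F}{2} = 6 + 2 F$)
$\left(-493557 + f{\left(r,b \right)}\right) - 1305659 = \left(-493557 + \left(6 + 2 \cdot 25\right)\right) - 1305659 = \left(-493557 + \left(6 + 50\right)\right) - 1305659 = \left(-493557 + 56\right) - 1305659 = -493501 - 1305659 = -1799160$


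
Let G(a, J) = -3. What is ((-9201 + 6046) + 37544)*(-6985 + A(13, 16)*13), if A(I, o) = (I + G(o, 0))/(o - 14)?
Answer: -237971880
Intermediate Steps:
A(I, o) = (-3 + I)/(-14 + o) (A(I, o) = (I - 3)/(o - 14) = (-3 + I)/(-14 + o))
((-9201 + 6046) + 37544)*(-6985 + A(13, 16)*13) = ((-9201 + 6046) + 37544)*(-6985 + ((-3 + 13)/(-14 + 16))*13) = (-3155 + 37544)*(-6985 + (10/2)*13) = 34389*(-6985 + ((1/2)*10)*13) = 34389*(-6985 + 5*13) = 34389*(-6985 + 65) = 34389*(-6920) = -237971880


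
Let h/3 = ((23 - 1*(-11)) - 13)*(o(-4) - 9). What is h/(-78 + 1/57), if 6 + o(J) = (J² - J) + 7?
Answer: -6156/635 ≈ -9.6945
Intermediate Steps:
o(J) = 1 + J² - J (o(J) = -6 + ((J² - J) + 7) = -6 + (7 + J² - J) = 1 + J² - J)
h = 756 (h = 3*(((23 - 1*(-11)) - 13)*((1 + (-4)² - 1*(-4)) - 9)) = 3*(((23 + 11) - 13)*((1 + 16 + 4) - 9)) = 3*((34 - 13)*(21 - 9)) = 3*(21*12) = 3*252 = 756)
h/(-78 + 1/57) = 756/(-78 + 1/57) = 756/(-4445/57) = -57/4445*756 = -6156/635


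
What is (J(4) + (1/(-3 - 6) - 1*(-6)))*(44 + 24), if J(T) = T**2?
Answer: 13396/9 ≈ 1488.4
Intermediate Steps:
(J(4) + (1/(-3 - 6) - 1*(-6)))*(44 + 24) = (4**2 + (1/(-3 - 6) - 1*(-6)))*(44 + 24) = (16 + (1/(-9) + 6))*68 = (16 + (-1/9 + 6))*68 = (16 + 53/9)*68 = (197/9)*68 = 13396/9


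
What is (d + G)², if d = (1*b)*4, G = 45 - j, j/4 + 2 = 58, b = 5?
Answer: 25281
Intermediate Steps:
j = 224 (j = -8 + 4*58 = -8 + 232 = 224)
G = -179 (G = 45 - 1*224 = 45 - 224 = -179)
d = 20 (d = (1*5)*4 = 5*4 = 20)
(d + G)² = (20 - 179)² = (-159)² = 25281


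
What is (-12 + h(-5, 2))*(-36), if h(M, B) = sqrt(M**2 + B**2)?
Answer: 432 - 36*sqrt(29) ≈ 238.13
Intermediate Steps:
h(M, B) = sqrt(B**2 + M**2)
(-12 + h(-5, 2))*(-36) = (-12 + sqrt(2**2 + (-5)**2))*(-36) = (-12 + sqrt(4 + 25))*(-36) = (-12 + sqrt(29))*(-36) = 432 - 36*sqrt(29)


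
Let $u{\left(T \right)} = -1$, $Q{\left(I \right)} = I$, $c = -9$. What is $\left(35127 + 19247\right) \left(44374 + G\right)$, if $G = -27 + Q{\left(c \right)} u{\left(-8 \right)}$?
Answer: $2411813144$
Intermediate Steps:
$G = -18$ ($G = -27 - -9 = -27 + 9 = -18$)
$\left(35127 + 19247\right) \left(44374 + G\right) = \left(35127 + 19247\right) \left(44374 - 18\right) = 54374 \cdot 44356 = 2411813144$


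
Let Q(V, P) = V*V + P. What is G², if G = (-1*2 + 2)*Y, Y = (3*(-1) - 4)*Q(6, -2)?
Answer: 0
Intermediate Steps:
Q(V, P) = P + V² (Q(V, P) = V² + P = P + V²)
Y = -238 (Y = (3*(-1) - 4)*(-2 + 6²) = (-3 - 4)*(-2 + 36) = -7*34 = -238)
G = 0 (G = (-1*2 + 2)*(-238) = (-2 + 2)*(-238) = 0*(-238) = 0)
G² = 0² = 0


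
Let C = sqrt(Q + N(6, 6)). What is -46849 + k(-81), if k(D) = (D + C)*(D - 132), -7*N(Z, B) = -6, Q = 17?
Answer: -29596 - 1065*sqrt(35)/7 ≈ -30496.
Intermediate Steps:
N(Z, B) = 6/7 (N(Z, B) = -1/7*(-6) = 6/7)
C = 5*sqrt(35)/7 (C = sqrt(17 + 6/7) = sqrt(125/7) = 5*sqrt(35)/7 ≈ 4.2258)
k(D) = (-132 + D)*(D + 5*sqrt(35)/7) (k(D) = (D + 5*sqrt(35)/7)*(D - 132) = (D + 5*sqrt(35)/7)*(-132 + D) = (-132 + D)*(D + 5*sqrt(35)/7))
-46849 + k(-81) = -46849 + ((-81)**2 - 132*(-81) - 660*sqrt(35)/7 + (5/7)*(-81)*sqrt(35)) = -46849 + (6561 + 10692 - 660*sqrt(35)/7 - 405*sqrt(35)/7) = -46849 + (17253 - 1065*sqrt(35)/7) = -29596 - 1065*sqrt(35)/7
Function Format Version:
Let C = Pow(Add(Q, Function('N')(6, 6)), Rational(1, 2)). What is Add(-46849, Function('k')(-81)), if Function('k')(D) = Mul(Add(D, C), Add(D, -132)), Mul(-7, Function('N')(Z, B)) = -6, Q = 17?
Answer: Add(-29596, Mul(Rational(-1065, 7), Pow(35, Rational(1, 2)))) ≈ -30496.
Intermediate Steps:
Function('N')(Z, B) = Rational(6, 7) (Function('N')(Z, B) = Mul(Rational(-1, 7), -6) = Rational(6, 7))
C = Mul(Rational(5, 7), Pow(35, Rational(1, 2))) (C = Pow(Add(17, Rational(6, 7)), Rational(1, 2)) = Pow(Rational(125, 7), Rational(1, 2)) = Mul(Rational(5, 7), Pow(35, Rational(1, 2))) ≈ 4.2258)
Function('k')(D) = Mul(Add(-132, D), Add(D, Mul(Rational(5, 7), Pow(35, Rational(1, 2))))) (Function('k')(D) = Mul(Add(D, Mul(Rational(5, 7), Pow(35, Rational(1, 2)))), Add(D, -132)) = Mul(Add(D, Mul(Rational(5, 7), Pow(35, Rational(1, 2)))), Add(-132, D)) = Mul(Add(-132, D), Add(D, Mul(Rational(5, 7), Pow(35, Rational(1, 2))))))
Add(-46849, Function('k')(-81)) = Add(-46849, Add(Pow(-81, 2), Mul(-132, -81), Mul(Rational(-660, 7), Pow(35, Rational(1, 2))), Mul(Rational(5, 7), -81, Pow(35, Rational(1, 2))))) = Add(-46849, Add(6561, 10692, Mul(Rational(-660, 7), Pow(35, Rational(1, 2))), Mul(Rational(-405, 7), Pow(35, Rational(1, 2))))) = Add(-46849, Add(17253, Mul(Rational(-1065, 7), Pow(35, Rational(1, 2))))) = Add(-29596, Mul(Rational(-1065, 7), Pow(35, Rational(1, 2))))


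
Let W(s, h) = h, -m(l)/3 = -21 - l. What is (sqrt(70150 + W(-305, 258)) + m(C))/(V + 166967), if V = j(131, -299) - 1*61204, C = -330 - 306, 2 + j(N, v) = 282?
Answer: -1845/106043 + 2*sqrt(17602)/106043 ≈ -0.014896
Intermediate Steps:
j(N, v) = 280 (j(N, v) = -2 + 282 = 280)
C = -636
m(l) = 63 + 3*l (m(l) = -3*(-21 - l) = 63 + 3*l)
V = -60924 (V = 280 - 1*61204 = 280 - 61204 = -60924)
(sqrt(70150 + W(-305, 258)) + m(C))/(V + 166967) = (sqrt(70150 + 258) + (63 + 3*(-636)))/(-60924 + 166967) = (sqrt(70408) + (63 - 1908))/106043 = (2*sqrt(17602) - 1845)*(1/106043) = (-1845 + 2*sqrt(17602))*(1/106043) = -1845/106043 + 2*sqrt(17602)/106043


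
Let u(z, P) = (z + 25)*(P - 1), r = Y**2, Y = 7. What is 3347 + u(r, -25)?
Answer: 1423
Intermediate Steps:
r = 49 (r = 7**2 = 49)
u(z, P) = (-1 + P)*(25 + z) (u(z, P) = (25 + z)*(-1 + P) = (-1 + P)*(25 + z))
3347 + u(r, -25) = 3347 + (-25 - 1*49 + 25*(-25) - 25*49) = 3347 + (-25 - 49 - 625 - 1225) = 3347 - 1924 = 1423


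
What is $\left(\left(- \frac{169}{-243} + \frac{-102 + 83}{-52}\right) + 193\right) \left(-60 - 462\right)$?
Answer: $- \frac{71112437}{702} \approx -1.013 \cdot 10^{5}$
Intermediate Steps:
$\left(\left(- \frac{169}{-243} + \frac{-102 + 83}{-52}\right) + 193\right) \left(-60 - 462\right) = \left(\left(\left(-169\right) \left(- \frac{1}{243}\right) - - \frac{19}{52}\right) + 193\right) \left(-522\right) = \left(\left(\frac{169}{243} + \frac{19}{52}\right) + 193\right) \left(-522\right) = \left(\frac{13405}{12636} + 193\right) \left(-522\right) = \frac{2452153}{12636} \left(-522\right) = - \frac{71112437}{702}$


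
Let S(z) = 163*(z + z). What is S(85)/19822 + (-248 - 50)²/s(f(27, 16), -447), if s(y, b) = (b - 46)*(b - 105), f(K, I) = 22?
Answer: 68390893/39663822 ≈ 1.7243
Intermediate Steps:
s(y, b) = (-105 + b)*(-46 + b) (s(y, b) = (-46 + b)*(-105 + b) = (-105 + b)*(-46 + b))
S(z) = 326*z (S(z) = 163*(2*z) = 326*z)
S(85)/19822 + (-248 - 50)²/s(f(27, 16), -447) = (326*85)/19822 + (-248 - 50)²/(4830 + (-447)² - 151*(-447)) = 27710*(1/19822) + (-298)²/(4830 + 199809 + 67497) = 815/583 + 88804/272136 = 815/583 + 88804*(1/272136) = 815/583 + 22201/68034 = 68390893/39663822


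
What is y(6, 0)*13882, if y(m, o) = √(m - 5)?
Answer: 13882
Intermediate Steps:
y(m, o) = √(-5 + m)
y(6, 0)*13882 = √(-5 + 6)*13882 = √1*13882 = 1*13882 = 13882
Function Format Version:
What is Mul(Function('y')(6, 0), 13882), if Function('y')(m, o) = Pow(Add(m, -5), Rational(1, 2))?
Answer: 13882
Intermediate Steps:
Function('y')(m, o) = Pow(Add(-5, m), Rational(1, 2))
Mul(Function('y')(6, 0), 13882) = Mul(Pow(Add(-5, 6), Rational(1, 2)), 13882) = Mul(Pow(1, Rational(1, 2)), 13882) = Mul(1, 13882) = 13882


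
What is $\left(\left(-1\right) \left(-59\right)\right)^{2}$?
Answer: $3481$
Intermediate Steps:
$\left(\left(-1\right) \left(-59\right)\right)^{2} = 59^{2} = 3481$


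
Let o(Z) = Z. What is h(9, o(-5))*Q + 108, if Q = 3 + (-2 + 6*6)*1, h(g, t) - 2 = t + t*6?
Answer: -1113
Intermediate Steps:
h(g, t) = 2 + 7*t (h(g, t) = 2 + (t + t*6) = 2 + (t + 6*t) = 2 + 7*t)
Q = 37 (Q = 3 + (-2 + 36)*1 = 3 + 34*1 = 3 + 34 = 37)
h(9, o(-5))*Q + 108 = (2 + 7*(-5))*37 + 108 = (2 - 35)*37 + 108 = -33*37 + 108 = -1221 + 108 = -1113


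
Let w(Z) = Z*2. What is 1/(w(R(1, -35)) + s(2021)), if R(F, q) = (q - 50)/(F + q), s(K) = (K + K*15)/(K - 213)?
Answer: 113/2586 ≈ 0.043697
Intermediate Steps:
s(K) = 16*K/(-213 + K) (s(K) = (K + 15*K)/(-213 + K) = (16*K)/(-213 + K) = 16*K/(-213 + K))
R(F, q) = (-50 + q)/(F + q)
w(Z) = 2*Z
1/(w(R(1, -35)) + s(2021)) = 1/(2*((-50 - 35)/(1 - 35)) + 16*2021/(-213 + 2021)) = 1/(2*(-85/(-34)) + 16*2021/1808) = 1/(2*(-1/34*(-85)) + 16*2021*(1/1808)) = 1/(2*(5/2) + 2021/113) = 1/(5 + 2021/113) = 1/(2586/113) = 113/2586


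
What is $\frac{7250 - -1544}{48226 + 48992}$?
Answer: $\frac{4397}{48609} \approx 0.090456$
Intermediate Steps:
$\frac{7250 - -1544}{48226 + 48992} = \frac{7250 + \left(-10418 + 11962\right)}{97218} = \left(7250 + 1544\right) \frac{1}{97218} = 8794 \cdot \frac{1}{97218} = \frac{4397}{48609}$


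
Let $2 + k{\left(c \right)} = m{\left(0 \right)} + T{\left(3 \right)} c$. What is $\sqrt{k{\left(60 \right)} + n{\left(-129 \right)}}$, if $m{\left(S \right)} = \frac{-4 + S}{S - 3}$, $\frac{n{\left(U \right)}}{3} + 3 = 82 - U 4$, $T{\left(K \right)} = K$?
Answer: $\frac{\sqrt{17679}}{3} \approx 44.321$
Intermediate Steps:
$n{\left(U \right)} = 237 - 12 U$ ($n{\left(U \right)} = -9 + 3 \left(82 - U 4\right) = -9 + 3 \left(82 - 4 U\right) = -9 - \left(-246 + 12 U\right) = 237 - 12 U$)
$m{\left(S \right)} = \frac{-4 + S}{-3 + S}$
$k{\left(c \right)} = - \frac{2}{3} + 3 c$ ($k{\left(c \right)} = -2 + \left(\frac{-4 + 0}{-3 + 0} + 3 c\right) = -2 + \left(\frac{1}{-3} \left(-4\right) + 3 c\right) = -2 + \left(\left(- \frac{1}{3}\right) \left(-4\right) + 3 c\right) = -2 + \left(\frac{4}{3} + 3 c\right) = - \frac{2}{3} + 3 c$)
$\sqrt{k{\left(60 \right)} + n{\left(-129 \right)}} = \sqrt{\left(- \frac{2}{3} + 3 \cdot 60\right) + \left(237 - -1548\right)} = \sqrt{\left(- \frac{2}{3} + 180\right) + \left(237 + 1548\right)} = \sqrt{\frac{538}{3} + 1785} = \sqrt{\frac{5893}{3}} = \frac{\sqrt{17679}}{3}$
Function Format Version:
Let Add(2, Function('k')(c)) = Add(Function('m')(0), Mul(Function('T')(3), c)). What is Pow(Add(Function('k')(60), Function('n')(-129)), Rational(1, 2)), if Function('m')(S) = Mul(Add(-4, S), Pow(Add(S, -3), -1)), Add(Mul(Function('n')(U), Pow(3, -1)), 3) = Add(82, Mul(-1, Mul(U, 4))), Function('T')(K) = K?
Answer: Mul(Rational(1, 3), Pow(17679, Rational(1, 2))) ≈ 44.321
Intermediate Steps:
Function('n')(U) = Add(237, Mul(-12, U)) (Function('n')(U) = Add(-9, Mul(3, Add(82, Mul(-1, Mul(U, 4))))) = Add(-9, Mul(3, Add(82, Mul(-1, Mul(4, U))))) = Add(-9, Mul(3, Add(82, Mul(-4, U)))) = Add(-9, Add(246, Mul(-12, U))) = Add(237, Mul(-12, U)))
Function('m')(S) = Mul(Pow(Add(-3, S), -1), Add(-4, S)) (Function('m')(S) = Mul(Add(-4, S), Pow(Add(-3, S), -1)) = Mul(Pow(Add(-3, S), -1), Add(-4, S)))
Function('k')(c) = Add(Rational(-2, 3), Mul(3, c)) (Function('k')(c) = Add(-2, Add(Mul(Pow(Add(-3, 0), -1), Add(-4, 0)), Mul(3, c))) = Add(-2, Add(Mul(Pow(-3, -1), -4), Mul(3, c))) = Add(-2, Add(Mul(Rational(-1, 3), -4), Mul(3, c))) = Add(-2, Add(Rational(4, 3), Mul(3, c))) = Add(Rational(-2, 3), Mul(3, c)))
Pow(Add(Function('k')(60), Function('n')(-129)), Rational(1, 2)) = Pow(Add(Add(Rational(-2, 3), Mul(3, 60)), Add(237, Mul(-12, -129))), Rational(1, 2)) = Pow(Add(Add(Rational(-2, 3), 180), Add(237, 1548)), Rational(1, 2)) = Pow(Add(Rational(538, 3), 1785), Rational(1, 2)) = Pow(Rational(5893, 3), Rational(1, 2)) = Mul(Rational(1, 3), Pow(17679, Rational(1, 2)))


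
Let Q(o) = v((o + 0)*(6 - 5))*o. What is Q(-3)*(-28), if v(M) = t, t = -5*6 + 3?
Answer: -2268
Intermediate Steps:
t = -27 (t = -30 + 3 = -27)
v(M) = -27
Q(o) = -27*o
Q(-3)*(-28) = -27*(-3)*(-28) = 81*(-28) = -2268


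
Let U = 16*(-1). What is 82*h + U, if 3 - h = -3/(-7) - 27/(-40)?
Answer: 19531/140 ≈ 139.51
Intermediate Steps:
U = -16
h = 531/280 (h = 3 - (-3/(-7) - 27/(-40)) = 3 - (-3*(-⅐) - 27*(-1/40)) = 3 - (3/7 + 27/40) = 3 - 1*309/280 = 3 - 309/280 = 531/280 ≈ 1.8964)
82*h + U = 82*(531/280) - 16 = 21771/140 - 16 = 19531/140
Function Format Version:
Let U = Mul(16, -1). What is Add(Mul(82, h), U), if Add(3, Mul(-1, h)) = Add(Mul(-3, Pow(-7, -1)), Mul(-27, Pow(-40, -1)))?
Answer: Rational(19531, 140) ≈ 139.51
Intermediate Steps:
U = -16
h = Rational(531, 280) (h = Add(3, Mul(-1, Add(Mul(-3, Pow(-7, -1)), Mul(-27, Pow(-40, -1))))) = Add(3, Mul(-1, Add(Mul(-3, Rational(-1, 7)), Mul(-27, Rational(-1, 40))))) = Add(3, Mul(-1, Add(Rational(3, 7), Rational(27, 40)))) = Add(3, Mul(-1, Rational(309, 280))) = Add(3, Rational(-309, 280)) = Rational(531, 280) ≈ 1.8964)
Add(Mul(82, h), U) = Add(Mul(82, Rational(531, 280)), -16) = Add(Rational(21771, 140), -16) = Rational(19531, 140)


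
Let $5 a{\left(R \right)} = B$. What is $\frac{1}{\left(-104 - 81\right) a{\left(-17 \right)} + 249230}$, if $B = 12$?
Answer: $\frac{1}{248786} \approx 4.0195 \cdot 10^{-6}$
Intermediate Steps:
$a{\left(R \right)} = \frac{12}{5}$ ($a{\left(R \right)} = \frac{1}{5} \cdot 12 = \frac{12}{5}$)
$\frac{1}{\left(-104 - 81\right) a{\left(-17 \right)} + 249230} = \frac{1}{\left(-104 - 81\right) \frac{12}{5} + 249230} = \frac{1}{\left(-185\right) \frac{12}{5} + 249230} = \frac{1}{-444 + 249230} = \frac{1}{248786}$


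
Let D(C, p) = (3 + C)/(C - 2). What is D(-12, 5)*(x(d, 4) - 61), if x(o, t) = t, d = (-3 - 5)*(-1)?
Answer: -513/14 ≈ -36.643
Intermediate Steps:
D(C, p) = (3 + C)/(-2 + C)
d = 8 (d = -8*(-1) = 8)
D(-12, 5)*(x(d, 4) - 61) = ((3 - 12)/(-2 - 12))*(4 - 61) = (-9/(-14))*(-57) = -1/14*(-9)*(-57) = (9/14)*(-57) = -513/14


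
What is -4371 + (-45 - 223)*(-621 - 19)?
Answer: 167149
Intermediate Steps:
-4371 + (-45 - 223)*(-621 - 19) = -4371 - 268*(-640) = -4371 + 171520 = 167149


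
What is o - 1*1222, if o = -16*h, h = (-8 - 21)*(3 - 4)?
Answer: -1686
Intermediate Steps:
h = 29 (h = -29*(-1) = 29)
o = -464 (o = -16*29 = -464)
o - 1*1222 = -464 - 1*1222 = -464 - 1222 = -1686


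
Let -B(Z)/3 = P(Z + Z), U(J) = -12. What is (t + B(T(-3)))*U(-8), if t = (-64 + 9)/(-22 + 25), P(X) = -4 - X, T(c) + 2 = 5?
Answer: -140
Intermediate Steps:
T(c) = 3 (T(c) = -2 + 5 = 3)
t = -55/3 ≈ -18.333
B(Z) = 12 + 6*Z (B(Z) = -3*(-4 - (Z + Z)) = -3*(-4 - 2*Z) = 12 + 6*Z)
(t + B(T(-3)))*U(-8) = (-55/3 + (12 + 6*3))*(-12) = (-55/3 + (12 + 18))*(-12) = (-55/3 + 30)*(-12) = (35/3)*(-12) = -140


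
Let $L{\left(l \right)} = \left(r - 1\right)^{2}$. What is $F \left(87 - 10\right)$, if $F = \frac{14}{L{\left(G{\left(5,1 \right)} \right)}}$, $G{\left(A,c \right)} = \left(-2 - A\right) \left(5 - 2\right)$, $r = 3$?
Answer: $\frac{539}{2} \approx 269.5$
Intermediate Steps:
$G{\left(A,c \right)} = -6 - 3 A$ ($G{\left(A,c \right)} = \left(-2 - A\right) 3 = -6 - 3 A$)
$L{\left(l \right)} = 4$ ($L{\left(l \right)} = \left(3 - 1\right)^{2} = 2^{2} = 4$)
$F = \frac{7}{2}$ ($F = \frac{14}{4} = 14 \cdot \frac{1}{4} = \frac{7}{2} \approx 3.5$)
$F \left(87 - 10\right) = \frac{7 \left(87 - 10\right)}{2} = \frac{7}{2} \cdot 77 = \frac{539}{2}$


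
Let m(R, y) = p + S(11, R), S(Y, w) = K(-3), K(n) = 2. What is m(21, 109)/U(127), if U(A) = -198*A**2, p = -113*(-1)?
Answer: -115/3193542 ≈ -3.6010e-5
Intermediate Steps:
p = 113
S(Y, w) = 2
m(R, y) = 115 (m(R, y) = 113 + 2 = 115)
m(21, 109)/U(127) = 115/((-198*127**2)) = 115/((-198*16129)) = 115/(-3193542) = 115*(-1/3193542) = -115/3193542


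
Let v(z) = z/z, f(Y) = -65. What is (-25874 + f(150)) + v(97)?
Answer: -25938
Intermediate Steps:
v(z) = 1
(-25874 + f(150)) + v(97) = (-25874 - 65) + 1 = -25939 + 1 = -25938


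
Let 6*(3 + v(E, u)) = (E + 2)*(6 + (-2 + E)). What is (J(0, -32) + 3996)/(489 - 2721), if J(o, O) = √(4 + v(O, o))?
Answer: -111/62 - √141/2232 ≈ -1.7956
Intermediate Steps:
v(E, u) = -3 + (2 + E)*(4 + E)/6 (v(E, u) = -3 + ((E + 2)*(6 + (-2 + E)))/6 = -3 + ((2 + E)*(4 + E))/6 = -3 + (2 + E)*(4 + E)/6)
J(o, O) = √(7/3 + O + O²/6) (J(o, O) = √(4 + (-5/3 + O + O²/6)) = √(7/3 + O + O²/6))
(J(0, -32) + 3996)/(489 - 2721) = (√(84 + 6*(-32)² + 36*(-32))/6 + 3996)/(489 - 2721) = (√(84 + 6*1024 - 1152)/6 + 3996)/(-2232) = (√(84 + 6144 - 1152)/6 + 3996)*(-1/2232) = (√5076/6 + 3996)*(-1/2232) = ((6*√141)/6 + 3996)*(-1/2232) = (√141 + 3996)*(-1/2232) = (3996 + √141)*(-1/2232) = -111/62 - √141/2232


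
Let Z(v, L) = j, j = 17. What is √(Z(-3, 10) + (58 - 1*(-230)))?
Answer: √305 ≈ 17.464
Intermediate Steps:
Z(v, L) = 17
√(Z(-3, 10) + (58 - 1*(-230))) = √(17 + (58 - 1*(-230))) = √(17 + (58 + 230)) = √(17 + 288) = √305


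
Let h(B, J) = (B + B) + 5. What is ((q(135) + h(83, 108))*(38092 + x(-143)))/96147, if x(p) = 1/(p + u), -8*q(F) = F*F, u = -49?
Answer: -13698490799/16409088 ≈ -834.81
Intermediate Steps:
q(F) = -F²/8 (q(F) = -F*F/8 = -F²/8)
h(B, J) = 5 + 2*B (h(B, J) = 2*B + 5 = 5 + 2*B)
x(p) = 1/(-49 + p) (x(p) = 1/(p - 49) = 1/(-49 + p))
((q(135) + h(83, 108))*(38092 + x(-143)))/96147 = ((-⅛*135² + (5 + 2*83))*(38092 + 1/(-49 - 143)))/96147 = ((-⅛*18225 + (5 + 166))*(38092 + 1/(-192)))*(1/96147) = ((-18225/8 + 171)*(38092 - 1/192))*(1/96147) = -16857/8*7313663/192*(1/96147) = -41095472397/512*1/96147 = -13698490799/16409088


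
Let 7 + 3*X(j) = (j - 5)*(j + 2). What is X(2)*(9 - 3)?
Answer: -38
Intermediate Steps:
X(j) = -7/3 + (-5 + j)*(2 + j)/3 (X(j) = -7/3 + ((j - 5)*(j + 2))/3 = -7/3 + ((-5 + j)*(2 + j))/3 = -7/3 + (-5 + j)*(2 + j)/3)
X(2)*(9 - 3) = (-17/3 - 1*2 + (1/3)*2**2)*(9 - 3) = (-17/3 - 2 + (1/3)*4)*6 = (-17/3 - 2 + 4/3)*6 = -19/3*6 = -38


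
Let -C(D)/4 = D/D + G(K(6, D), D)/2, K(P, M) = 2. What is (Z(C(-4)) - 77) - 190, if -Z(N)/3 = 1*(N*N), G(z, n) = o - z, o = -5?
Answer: -567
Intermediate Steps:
G(z, n) = -5 - z
C(D) = 10 (C(D) = -4*(D/D + (-5 - 1*2)/2) = -4*(1 + (-5 - 2)*(½)) = -4*(1 - 7*½) = -4*(1 - 7/2) = -4*(-5/2) = 10)
Z(N) = -3*N² (Z(N) = -3*N*N = -3*N²)
(Z(C(-4)) - 77) - 190 = (-3*10² - 77) - 190 = (-3*100 - 77) - 190 = (-300 - 77) - 190 = -377 - 190 = -567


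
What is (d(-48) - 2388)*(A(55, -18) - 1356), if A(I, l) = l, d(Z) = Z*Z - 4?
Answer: 120912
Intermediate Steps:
d(Z) = -4 + Z² (d(Z) = Z² - 4 = -4 + Z²)
(d(-48) - 2388)*(A(55, -18) - 1356) = ((-4 + (-48)²) - 2388)*(-18 - 1356) = ((-4 + 2304) - 2388)*(-1374) = (2300 - 2388)*(-1374) = -88*(-1374) = 120912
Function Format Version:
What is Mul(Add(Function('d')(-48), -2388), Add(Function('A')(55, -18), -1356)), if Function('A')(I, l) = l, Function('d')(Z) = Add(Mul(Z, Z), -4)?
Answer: 120912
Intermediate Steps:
Function('d')(Z) = Add(-4, Pow(Z, 2)) (Function('d')(Z) = Add(Pow(Z, 2), -4) = Add(-4, Pow(Z, 2)))
Mul(Add(Function('d')(-48), -2388), Add(Function('A')(55, -18), -1356)) = Mul(Add(Add(-4, Pow(-48, 2)), -2388), Add(-18, -1356)) = Mul(Add(Add(-4, 2304), -2388), -1374) = Mul(Add(2300, -2388), -1374) = Mul(-88, -1374) = 120912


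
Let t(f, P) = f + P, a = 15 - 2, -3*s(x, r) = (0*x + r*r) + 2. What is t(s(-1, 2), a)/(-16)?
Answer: -11/16 ≈ -0.68750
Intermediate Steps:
s(x, r) = -2/3 - r**2/3 (s(x, r) = -((0*x + r*r) + 2)/3 = -((0 + r**2) + 2)/3 = -(r**2 + 2)/3 = -(2 + r**2)/3 = -2/3 - r**2/3)
a = 13
t(f, P) = P + f
t(s(-1, 2), a)/(-16) = (13 + (-2/3 - 1/3*2**2))/(-16) = (13 + (-2/3 - 1/3*4))*(-1/16) = (13 + (-2/3 - 4/3))*(-1/16) = (13 - 2)*(-1/16) = 11*(-1/16) = -11/16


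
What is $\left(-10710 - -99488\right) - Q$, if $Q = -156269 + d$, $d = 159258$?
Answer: $85789$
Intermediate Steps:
$Q = 2989$ ($Q = -156269 + 159258 = 2989$)
$\left(-10710 - -99488\right) - Q = \left(-10710 - -99488\right) - 2989 = \left(-10710 + 99488\right) - 2989 = 88778 - 2989 = 85789$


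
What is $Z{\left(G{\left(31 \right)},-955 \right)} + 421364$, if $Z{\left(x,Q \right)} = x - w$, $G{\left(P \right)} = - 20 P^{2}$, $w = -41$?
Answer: $402185$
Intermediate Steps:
$Z{\left(x,Q \right)} = 41 + x$ ($Z{\left(x,Q \right)} = x - -41 = x + 41 = 41 + x$)
$Z{\left(G{\left(31 \right)},-955 \right)} + 421364 = \left(41 - 20 \cdot 31^{2}\right) + 421364 = \left(41 - 19220\right) + 421364 = -19179 + 421364 = 402185$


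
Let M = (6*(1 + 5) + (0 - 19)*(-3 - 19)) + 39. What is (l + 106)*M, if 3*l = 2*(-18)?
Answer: 46342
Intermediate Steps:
l = -12 (l = (2*(-18))/3 = (1/3)*(-36) = -12)
M = 493 (M = (6*6 - 19*(-22)) + 39 = (36 + 418) + 39 = 454 + 39 = 493)
(l + 106)*M = (-12 + 106)*493 = 94*493 = 46342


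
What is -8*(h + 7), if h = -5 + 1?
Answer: -24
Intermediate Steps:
h = -4
-8*(h + 7) = -8*(-4 + 7) = -8*3 = -24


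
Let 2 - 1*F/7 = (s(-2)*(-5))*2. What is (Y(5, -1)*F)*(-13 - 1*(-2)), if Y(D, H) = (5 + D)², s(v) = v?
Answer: 138600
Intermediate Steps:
F = -126 (F = 14 - 7*(-2*(-5))*2 = 14 - 70*2 = 14 - 7*20 = 14 - 140 = -126)
(Y(5, -1)*F)*(-13 - 1*(-2)) = ((5 + 5)²*(-126))*(-13 - 1*(-2)) = (10²*(-126))*(-13 + 2) = (100*(-126))*(-11) = -12600*(-11) = 138600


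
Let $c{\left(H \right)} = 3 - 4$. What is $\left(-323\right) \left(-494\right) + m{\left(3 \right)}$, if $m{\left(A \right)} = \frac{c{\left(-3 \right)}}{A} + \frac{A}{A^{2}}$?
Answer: $159562$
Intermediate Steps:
$c{\left(H \right)} = -1$
$m{\left(A \right)} = 0$ ($m{\left(A \right)} = - \frac{1}{A} + \frac{A}{A^{2}} = - \frac{1}{A} + \frac{1}{A} = 0$)
$\left(-323\right) \left(-494\right) + m{\left(3 \right)} = \left(-323\right) \left(-494\right) + 0 = 159562 + 0 = 159562$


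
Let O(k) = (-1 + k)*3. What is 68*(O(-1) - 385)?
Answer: -26588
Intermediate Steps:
O(k) = -3 + 3*k
68*(O(-1) - 385) = 68*((-3 + 3*(-1)) - 385) = 68*((-3 - 3) - 385) = 68*(-6 - 385) = 68*(-391) = -26588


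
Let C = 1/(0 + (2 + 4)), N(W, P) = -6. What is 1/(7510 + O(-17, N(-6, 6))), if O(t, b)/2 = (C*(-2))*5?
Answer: 3/22520 ≈ 0.00013321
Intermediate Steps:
C = 1/6 (C = 1/(0 + 6) = 1/6 ≈ 0.16667)
O(t, b) = -10/3 (O(t, b) = 2*(((1/6)*(-2))*5) = 2*(-1/3*5) = 2*(-5/3) = -10/3)
1/(7510 + O(-17, N(-6, 6))) = 1/(7510 - 10/3) = 1/(22520/3) = 3/22520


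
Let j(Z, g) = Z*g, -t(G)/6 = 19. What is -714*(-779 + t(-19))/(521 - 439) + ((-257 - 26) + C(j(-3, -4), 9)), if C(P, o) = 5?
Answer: 307403/41 ≈ 7497.6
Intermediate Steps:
t(G) = -114 (t(G) = -6*19 = -114)
-714*(-779 + t(-19))/(521 - 439) + ((-257 - 26) + C(j(-3, -4), 9)) = -714*(-779 - 114)/(521 - 439) + ((-257 - 26) + 5) = -(-637602)/82 + (-283 + 5) = -(-637602)/82 - 278 = -714*(-893/82) - 278 = 318801/41 - 278 = 307403/41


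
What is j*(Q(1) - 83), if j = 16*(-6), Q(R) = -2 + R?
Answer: 8064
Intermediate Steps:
j = -96
j*(Q(1) - 83) = -96*((-2 + 1) - 83) = -96*(-1 - 83) = -96*(-84) = 8064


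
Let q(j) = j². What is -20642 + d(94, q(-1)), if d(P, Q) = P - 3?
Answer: -20551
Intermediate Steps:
d(P, Q) = -3 + P
-20642 + d(94, q(-1)) = -20642 + (-3 + 94) = -20642 + 91 = -20551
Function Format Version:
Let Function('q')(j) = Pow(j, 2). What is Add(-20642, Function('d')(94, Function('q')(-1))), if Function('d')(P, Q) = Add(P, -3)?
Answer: -20551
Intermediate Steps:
Function('d')(P, Q) = Add(-3, P)
Add(-20642, Function('d')(94, Function('q')(-1))) = Add(-20642, Add(-3, 94)) = Add(-20642, 91) = -20551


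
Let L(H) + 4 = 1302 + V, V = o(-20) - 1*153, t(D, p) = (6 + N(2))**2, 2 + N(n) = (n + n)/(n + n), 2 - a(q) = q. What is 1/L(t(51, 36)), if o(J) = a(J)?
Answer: 1/1167 ≈ 0.00085690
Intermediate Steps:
a(q) = 2 - q
o(J) = 2 - J
N(n) = -1 (N(n) = -2 + (n + n)/(n + n) = -2 + (2*n)/((2*n)) = -2 + (2*n)*(1/(2*n)) = -2 + 1 = -1)
t(D, p) = 25 (t(D, p) = (6 - 1)**2 = 5**2 = 25)
V = -131 (V = (2 - 1*(-20)) - 1*153 = (2 + 20) - 153 = 22 - 153 = -131)
L(H) = 1167 (L(H) = -4 + (1302 - 131) = -4 + 1171 = 1167)
1/L(t(51, 36)) = 1/1167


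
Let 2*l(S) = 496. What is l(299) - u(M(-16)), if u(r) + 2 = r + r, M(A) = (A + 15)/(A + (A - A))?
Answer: 1999/8 ≈ 249.88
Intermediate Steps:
l(S) = 248 (l(S) = (½)*496 = 248)
M(A) = (15 + A)/A (M(A) = (15 + A)/(A + 0) = (15 + A)/A)
u(r) = -2 + 2*r (u(r) = -2 + (r + r) = -2 + 2*r)
l(299) - u(M(-16)) = 248 - (-2 + 2*((15 - 16)/(-16))) = 248 - (-2 + 2*(-1/16*(-1))) = 248 - (-2 + 2*(1/16)) = 248 - (-2 + ⅛) = 248 - 1*(-15/8) = 248 + 15/8 = 1999/8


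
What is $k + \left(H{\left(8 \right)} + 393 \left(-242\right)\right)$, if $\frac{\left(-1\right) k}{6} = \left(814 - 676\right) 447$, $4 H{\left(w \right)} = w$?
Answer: $-465220$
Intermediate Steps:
$H{\left(w \right)} = \frac{w}{4}$
$k = -370116$ ($k = - 6 \left(814 - 676\right) 447 = - 6 \cdot 138 \cdot 447 = \left(-6\right) 61686 = -370116$)
$k + \left(H{\left(8 \right)} + 393 \left(-242\right)\right) = -370116 + \left(\frac{1}{4} \cdot 8 + 393 \left(-242\right)\right) = -370116 + \left(2 - 95106\right) = -370116 - 95104 = -465220$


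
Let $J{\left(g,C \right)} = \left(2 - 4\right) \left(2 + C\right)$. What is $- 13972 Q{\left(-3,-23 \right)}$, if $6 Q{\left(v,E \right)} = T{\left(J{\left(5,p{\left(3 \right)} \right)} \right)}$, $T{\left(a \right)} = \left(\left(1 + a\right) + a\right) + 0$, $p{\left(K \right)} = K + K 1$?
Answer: $\frac{216566}{3} \approx 72189.0$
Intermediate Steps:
$p{\left(K \right)} = 2 K$ ($p{\left(K \right)} = K + K = 2 K$)
$J{\left(g,C \right)} = -4 - 2 C$ ($J{\left(g,C \right)} = \left(2 - 4\right) \left(2 + C\right) = - 2 \left(2 + C\right) = -4 - 2 C$)
$T{\left(a \right)} = 1 + 2 a$ ($T{\left(a \right)} = \left(1 + 2 a\right) + 0 = 1 + 2 a$)
$Q{\left(v,E \right)} = - \frac{31}{6}$ ($Q{\left(v,E \right)} = \frac{1 + 2 \left(-4 - 2 \cdot 2 \cdot 3\right)}{6} = \frac{1 + 2 \left(-4 - 12\right)}{6} = \frac{1 + 2 \left(-16\right)}{6} = \frac{1 - 32}{6} = \frac{1}{6} \left(-31\right) = - \frac{31}{6}$)
$- 13972 Q{\left(-3,-23 \right)} = \left(-13972\right) \left(- \frac{31}{6}\right) = \frac{216566}{3}$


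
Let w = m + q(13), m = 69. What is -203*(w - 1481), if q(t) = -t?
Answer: 289275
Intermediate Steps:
w = 56 (w = 69 - 1*13 = 69 - 13 = 56)
-203*(w - 1481) = -203*(56 - 1481) = -203*(-1425) = 289275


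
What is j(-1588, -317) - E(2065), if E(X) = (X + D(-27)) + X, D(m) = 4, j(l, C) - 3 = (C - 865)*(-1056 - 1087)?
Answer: 2528895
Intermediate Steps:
j(l, C) = 1853698 - 2143*C (j(l, C) = 3 + (C - 865)*(-1056 - 1087) = 3 + (-865 + C)*(-2143) = 3 + (1853695 - 2143*C) = 1853698 - 2143*C)
E(X) = 4 + 2*X (E(X) = (X + 4) + X = (4 + X) + X = 4 + 2*X)
j(-1588, -317) - E(2065) = (1853698 - 2143*(-317)) - (4 + 2*2065) = (1853698 + 679331) - (4 + 4130) = 2533029 - 1*4134 = 2533029 - 4134 = 2528895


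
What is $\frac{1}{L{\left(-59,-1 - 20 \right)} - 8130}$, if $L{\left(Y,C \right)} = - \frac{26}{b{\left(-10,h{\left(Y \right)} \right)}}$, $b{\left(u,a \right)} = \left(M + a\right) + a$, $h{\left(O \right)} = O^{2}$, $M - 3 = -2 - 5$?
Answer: $- \frac{3479}{28284283} \approx -0.000123$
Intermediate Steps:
$M = -4$ ($M = 3 - 7 = -4$)
$b{\left(u,a \right)} = -4 + 2 a$ ($b{\left(u,a \right)} = \left(-4 + a\right) + a = -4 + 2 a$)
$L{\left(Y,C \right)} = - \frac{26}{-4 + 2 Y^{2}}$
$\frac{1}{L{\left(-59,-1 - 20 \right)} - 8130} = \frac{1}{- \frac{13}{-2 + \left(-59\right)^{2}} - 8130} = \frac{1}{- \frac{13}{-2 + 3481} - 8130} = \frac{1}{- \frac{13}{3479} - 8130} = \frac{1}{- \frac{28284283}{3479}} = - \frac{3479}{28284283}$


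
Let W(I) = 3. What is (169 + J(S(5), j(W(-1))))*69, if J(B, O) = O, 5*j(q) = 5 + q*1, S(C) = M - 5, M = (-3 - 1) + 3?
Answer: 58857/5 ≈ 11771.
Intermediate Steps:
M = -1 (M = -4 + 3 = -1)
S(C) = -6 (S(C) = -1 - 5 = -6)
j(q) = 1 + q/5 (j(q) = (5 + q*1)/5 = (5 + q)/5 = 1 + q/5)
(169 + J(S(5), j(W(-1))))*69 = (169 + (1 + (⅕)*3))*69 = (169 + (1 + ⅗))*69 = (169 + 8/5)*69 = (853/5)*69 = 58857/5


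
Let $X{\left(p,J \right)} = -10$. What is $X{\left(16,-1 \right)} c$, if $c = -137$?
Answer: $1370$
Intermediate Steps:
$X{\left(16,-1 \right)} c = \left(-10\right) \left(-137\right) = 1370$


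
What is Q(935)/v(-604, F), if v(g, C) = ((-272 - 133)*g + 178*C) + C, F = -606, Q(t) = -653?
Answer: -653/136146 ≈ -0.0047963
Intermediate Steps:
v(g, C) = -405*g + 179*C (v(g, C) = (-405*g + 178*C) + C = -405*g + 179*C)
Q(935)/v(-604, F) = -653/(-405*(-604) + 179*(-606)) = -653/(244620 - 108474) = -653/136146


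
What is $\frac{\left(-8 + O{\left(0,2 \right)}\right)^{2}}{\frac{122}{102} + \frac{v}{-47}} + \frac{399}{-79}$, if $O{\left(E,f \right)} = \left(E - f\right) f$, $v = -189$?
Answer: $\frac{11139189}{493987} \approx 22.55$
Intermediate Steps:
$O{\left(E,f \right)} = f \left(E - f\right)$
$\frac{\left(-8 + O{\left(0,2 \right)}\right)^{2}}{\frac{122}{102} + \frac{v}{-47}} + \frac{399}{-79} = \frac{\left(-8 + 2 \left(0 - 2\right)\right)^{2}}{\frac{122}{102} - \frac{189}{-47}} + \frac{399}{-79} = \frac{\left(-8 + 2 \left(0 - 2\right)\right)^{2}}{122 \cdot \frac{1}{102} - - \frac{189}{47}} + 399 \left(- \frac{1}{79}\right) = \frac{\left(-8 + 2 \left(-2\right)\right)^{2}}{\frac{61}{51} + \frac{189}{47}} - \frac{399}{79} = \frac{\left(-8 - 4\right)^{2}}{\frac{12506}{2397}} - \frac{399}{79} = \left(-12\right)^{2} \cdot \frac{2397}{12506} - \frac{399}{79} = 144 \cdot \frac{2397}{12506} - \frac{399}{79} = \frac{172584}{6253} - \frac{399}{79} = \frac{11139189}{493987}$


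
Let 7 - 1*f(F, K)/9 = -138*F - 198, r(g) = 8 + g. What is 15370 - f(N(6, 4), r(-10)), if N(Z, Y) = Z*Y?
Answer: -16283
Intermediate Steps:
N(Z, Y) = Y*Z
f(F, K) = 1845 + 1242*F (f(F, K) = 63 - 9*(-138*F - 198) = 63 - 9*(-198 - 138*F) = 63 + (1782 + 1242*F) = 1845 + 1242*F)
15370 - f(N(6, 4), r(-10)) = 15370 - (1845 + 1242*(4*6)) = 15370 - (1845 + 1242*24) = 15370 - (1845 + 29808) = 15370 - 1*31653 = 15370 - 31653 = -16283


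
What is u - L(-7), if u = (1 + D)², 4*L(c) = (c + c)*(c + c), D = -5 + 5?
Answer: -48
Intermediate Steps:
D = 0
L(c) = c² (L(c) = ((c + c)*(c + c))/4 = ((2*c)*(2*c))/4 = (4*c²)/4 = c²)
u = 1 (u = (1 + 0)² = 1² = 1)
u - L(-7) = 1 - 1*(-7)² = 1 - 1*49 = 1 - 49 = -48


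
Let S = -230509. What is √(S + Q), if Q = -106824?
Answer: I*√337333 ≈ 580.8*I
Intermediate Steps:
√(S + Q) = √(-230509 - 106824) = √(-337333) = I*√337333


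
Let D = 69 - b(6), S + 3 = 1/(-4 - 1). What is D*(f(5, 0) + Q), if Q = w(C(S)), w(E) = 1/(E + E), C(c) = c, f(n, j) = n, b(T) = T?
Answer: 9765/32 ≈ 305.16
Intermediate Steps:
S = -16/5 (S = -3 + 1/(-4 - 1) = -3 + 1/(-5) = -3 - ⅕ = -16/5 ≈ -3.2000)
w(E) = 1/(2*E)
D = 63 (D = 69 - 1*6 = 69 - 6 = 63)
Q = -5/32 (Q = 1/(2*(-16/5)) = (½)*(-5/16) = -5/32 ≈ -0.15625)
D*(f(5, 0) + Q) = 63*(5 - 5/32) = 63*(155/32) = 9765/32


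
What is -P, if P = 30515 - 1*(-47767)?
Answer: -78282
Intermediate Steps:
P = 78282 (P = 30515 + 47767 = 78282)
-P = -1*78282 = -78282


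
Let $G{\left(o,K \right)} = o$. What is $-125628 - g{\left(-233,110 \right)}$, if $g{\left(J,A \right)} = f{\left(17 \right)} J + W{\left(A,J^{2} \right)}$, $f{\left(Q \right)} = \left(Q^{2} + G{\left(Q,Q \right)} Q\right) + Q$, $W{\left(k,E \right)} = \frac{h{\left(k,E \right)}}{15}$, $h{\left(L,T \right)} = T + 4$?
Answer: $\frac{140812}{15} \approx 9387.5$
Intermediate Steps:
$h{\left(L,T \right)} = 4 + T$
$W{\left(k,E \right)} = \frac{4}{15} + \frac{E}{15}$ ($W{\left(k,E \right)} = \frac{4 + E}{15} = \left(4 + E\right) \frac{1}{15} = \frac{4}{15} + \frac{E}{15}$)
$f{\left(Q \right)} = Q + 2 Q^{2}$ ($f{\left(Q \right)} = \left(Q^{2} + Q Q\right) + Q = \left(Q^{2} + Q^{2}\right) + Q = 2 Q^{2} + Q = Q + 2 Q^{2}$)
$g{\left(J,A \right)} = \frac{4}{15} + 595 J + \frac{J^{2}}{15}$ ($g{\left(J,A \right)} = 17 \left(1 + 2 \cdot 17\right) J + \left(\frac{4}{15} + \frac{J^{2}}{15}\right) = 17 \left(1 + 34\right) J + \left(\frac{4}{15} + \frac{J^{2}}{15}\right) = 17 \cdot 35 J + \left(\frac{4}{15} + \frac{J^{2}}{15}\right) = 595 J + \left(\frac{4}{15} + \frac{J^{2}}{15}\right) = \frac{4}{15} + 595 J + \frac{J^{2}}{15}$)
$-125628 - g{\left(-233,110 \right)} = -125628 - \left(\frac{4}{15} + 595 \left(-233\right) + \frac{\left(-233\right)^{2}}{15}\right) = -125628 - \left(\frac{4}{15} - 138635 + \frac{1}{15} \cdot 54289\right) = -125628 - \left(\frac{4}{15} - 138635 + \frac{54289}{15}\right) = -125628 - - \frac{2025232}{15} = -125628 + \frac{2025232}{15} = \frac{140812}{15}$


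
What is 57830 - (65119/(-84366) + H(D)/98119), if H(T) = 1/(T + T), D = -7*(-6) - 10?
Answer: 15318969064245209/264893041728 ≈ 57831.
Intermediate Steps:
D = 32 (D = 42 - 10 = 32)
H(T) = 1/(2*T)
57830 - (65119/(-84366) + H(D)/98119) = 57830 - (65119/(-84366) + ((1/2)/32)/98119) = 57830 - (65119*(-1/84366) + ((1/2)*(1/32))*(1/98119)) = 57830 - (-65119/84366 + (1/64)*(1/98119)) = 57830 - (-65119/84366 + 1/6279616) = 57830 - 1*(-204461114969/264893041728) = 57830 + 204461114969/264893041728 = 15318969064245209/264893041728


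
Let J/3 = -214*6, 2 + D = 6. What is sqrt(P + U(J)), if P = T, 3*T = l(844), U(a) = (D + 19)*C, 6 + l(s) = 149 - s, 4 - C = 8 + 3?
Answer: 4*I*sqrt(222)/3 ≈ 19.866*I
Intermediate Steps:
C = -7 (C = 4 - (8 + 3) = 4 - 1*11 = 4 - 11 = -7)
D = 4 (D = -2 + 6 = 4)
J = -3852 (J = 3*(-214*6) = 3*(-1284) = -3852)
l(s) = 143 - s (l(s) = -6 + (149 - s) = 143 - s)
U(a) = -161 (U(a) = (4 + 19)*(-7) = 23*(-7) = -161)
T = -701/3 (T = (143 - 1*844)/3 = (143 - 844)/3 = (1/3)*(-701) = -701/3 ≈ -233.67)
P = -701/3 ≈ -233.67
sqrt(P + U(J)) = sqrt(-701/3 - 161) = sqrt(-1184/3) = 4*I*sqrt(222)/3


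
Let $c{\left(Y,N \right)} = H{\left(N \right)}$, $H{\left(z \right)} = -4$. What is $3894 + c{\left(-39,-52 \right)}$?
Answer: $3890$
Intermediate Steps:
$c{\left(Y,N \right)} = -4$
$3894 + c{\left(-39,-52 \right)} = 3894 - 4 = 3890$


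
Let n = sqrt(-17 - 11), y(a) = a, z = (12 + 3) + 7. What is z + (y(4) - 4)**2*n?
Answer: 22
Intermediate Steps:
z = 22 (z = 15 + 7 = 22)
n = 2*I*sqrt(7) (n = sqrt(-28) = 2*I*sqrt(7) ≈ 5.2915*I)
z + (y(4) - 4)**2*n = 22 + (4 - 4)**2*(2*I*sqrt(7)) = 22 + 0**2*(2*I*sqrt(7)) = 22 + 0*(2*I*sqrt(7)) = 22 + 0 = 22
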